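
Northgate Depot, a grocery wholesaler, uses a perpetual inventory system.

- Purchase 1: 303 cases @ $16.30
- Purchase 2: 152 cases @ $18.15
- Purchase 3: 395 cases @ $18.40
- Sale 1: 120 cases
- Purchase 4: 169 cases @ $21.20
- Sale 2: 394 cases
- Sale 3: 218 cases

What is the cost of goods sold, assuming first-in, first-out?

Sale 1 (120) [FIFO — oldest first]: 120 @ $16.30 = $1,956.00
Sale 2 (394) [FIFO — oldest first]: 183 @ $16.30 + 152 @ $18.15 + 59 @ $18.40 = $6,827.30
Sale 3 (218) [FIFO — oldest first]: 218 @ $18.40 = $4,011.20
Total COGS = $1,956.00 + $6,827.30 + $4,011.20 = $12,794.50
Ending inventory: 118 @ $18.40 + 169 @ $21.20 = $5,754.00
Check: goods available $18,548.50 = COGS $12,794.50 + ending $5,754.00

COGS = $12,794.50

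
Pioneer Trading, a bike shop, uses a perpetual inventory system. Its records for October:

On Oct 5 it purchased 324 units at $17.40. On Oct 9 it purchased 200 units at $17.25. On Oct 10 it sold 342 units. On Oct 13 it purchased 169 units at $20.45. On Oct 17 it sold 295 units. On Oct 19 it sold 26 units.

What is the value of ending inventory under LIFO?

Oct 10, 342 sold [LIFO — newest first]: 200 @ $17.25 + 142 @ $17.40 = $5,920.80
Oct 17, 295 sold [LIFO — newest first]: 169 @ $20.45 + 126 @ $17.40 = $5,648.45
Oct 19, 26 sold [LIFO — newest first]: 26 @ $17.40 = $452.40
Total COGS = $5,920.80 + $5,648.45 + $452.40 = $12,021.65
Ending inventory: 30 @ $17.40 = $522.00
Check: goods available $12,543.65 = COGS $12,021.65 + ending $522.00

Ending inventory = $522.00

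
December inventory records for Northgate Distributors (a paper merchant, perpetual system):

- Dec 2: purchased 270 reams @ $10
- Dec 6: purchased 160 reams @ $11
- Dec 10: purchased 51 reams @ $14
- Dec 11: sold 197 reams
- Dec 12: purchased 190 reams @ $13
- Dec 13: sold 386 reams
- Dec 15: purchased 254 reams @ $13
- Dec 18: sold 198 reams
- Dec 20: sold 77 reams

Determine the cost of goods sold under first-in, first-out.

Dec 11, 197 sold [FIFO — oldest first]: 197 @ $10 = $1,970
Dec 13, 386 sold [FIFO — oldest first]: 73 @ $10 + 160 @ $11 + 51 @ $14 + 102 @ $13 = $4,530
Dec 18, 198 sold [FIFO — oldest first]: 88 @ $13 + 110 @ $13 = $2,574
Dec 20, 77 sold [FIFO — oldest first]: 77 @ $13 = $1,001
Total COGS = $1,970 + $4,530 + $2,574 + $1,001 = $10,075
Ending inventory: 67 @ $13 = $871

COGS = $10,075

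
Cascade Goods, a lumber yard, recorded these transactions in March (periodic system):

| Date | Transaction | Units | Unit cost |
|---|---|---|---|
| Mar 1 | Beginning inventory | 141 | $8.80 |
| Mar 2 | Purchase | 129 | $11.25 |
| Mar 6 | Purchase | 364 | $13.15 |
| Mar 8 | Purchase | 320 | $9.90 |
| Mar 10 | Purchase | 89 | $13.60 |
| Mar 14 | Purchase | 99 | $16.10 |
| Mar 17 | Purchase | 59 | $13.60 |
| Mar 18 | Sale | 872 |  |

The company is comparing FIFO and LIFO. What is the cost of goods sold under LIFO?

COGS = $10,785.45

FIFO COGS: 141 @ $8.80 + 129 @ $11.25 + 364 @ $13.15 + 238 @ $9.90 = $9,834.85
LIFO COGS: 59 @ $13.60 + 99 @ $16.10 + 89 @ $13.60 + 320 @ $9.90 + 305 @ $13.15 = $10,785.45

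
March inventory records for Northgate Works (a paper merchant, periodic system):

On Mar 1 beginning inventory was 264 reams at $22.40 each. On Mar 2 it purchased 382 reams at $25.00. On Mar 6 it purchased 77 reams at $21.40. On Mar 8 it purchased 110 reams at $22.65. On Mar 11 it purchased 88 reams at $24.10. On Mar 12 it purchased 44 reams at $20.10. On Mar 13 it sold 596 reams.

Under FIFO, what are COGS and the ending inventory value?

Mar 13, 596 sold [FIFO — oldest first]: 264 @ $22.40 + 332 @ $25.00 = $14,213.60
Ending inventory: 50 @ $25.00 + 77 @ $21.40 + 110 @ $22.65 + 88 @ $24.10 + 44 @ $20.10 = $8,394.50

COGS = $14,213.60; ending inventory = $8,394.50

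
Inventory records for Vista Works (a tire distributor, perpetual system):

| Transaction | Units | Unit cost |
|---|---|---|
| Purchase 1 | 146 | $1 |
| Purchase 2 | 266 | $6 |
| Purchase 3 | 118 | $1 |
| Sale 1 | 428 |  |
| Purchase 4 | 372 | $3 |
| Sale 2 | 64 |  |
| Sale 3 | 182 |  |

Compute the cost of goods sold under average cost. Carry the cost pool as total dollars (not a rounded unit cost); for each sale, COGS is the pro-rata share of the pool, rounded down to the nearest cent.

After Purchase 1: 146 on hand, pool $146.00 (≈ $1.0000 each)
After Purchase 2: 412 on hand, pool $1,742.00 (≈ $4.2282 each)
After Purchase 3: 530 on hand, pool $1,860.00 (≈ $3.5094 each)
Sale 1, sell 428: 428/530 × $1,860.00 → $1,502.03
After Purchase 4: 474 on hand, pool $1,473.97 (≈ $3.1096 each)
Sale 2, sell 64: 64/474 × $1,473.97 → $199.01
Sale 3, sell 182: 182/410 × $1,274.96 → $565.95
Total COGS = $1,502.03 + $199.01 + $565.95 = $2,266.99
Ending inventory (cost pool remaining) = $709.01

COGS = $2,266.99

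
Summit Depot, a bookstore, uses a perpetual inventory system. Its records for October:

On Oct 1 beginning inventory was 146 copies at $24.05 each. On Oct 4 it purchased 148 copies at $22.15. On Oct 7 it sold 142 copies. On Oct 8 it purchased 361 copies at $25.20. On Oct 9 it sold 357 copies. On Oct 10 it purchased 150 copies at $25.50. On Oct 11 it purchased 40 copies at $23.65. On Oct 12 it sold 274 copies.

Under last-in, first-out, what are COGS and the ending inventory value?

Oct 7, 142 sold [LIFO — newest first]: 142 @ $22.15 = $3,145.30
Oct 9, 357 sold [LIFO — newest first]: 357 @ $25.20 = $8,996.40
Oct 12, 274 sold [LIFO — newest first]: 40 @ $23.65 + 150 @ $25.50 + 4 @ $25.20 + 6 @ $22.15 + 74 @ $24.05 = $6,784.40
Total COGS = $3,145.30 + $8,996.40 + $6,784.40 = $18,926.10
Ending inventory: 72 @ $24.05 = $1,731.60
Check: goods available $20,657.70 = COGS $18,926.10 + ending $1,731.60

COGS = $18,926.10; ending inventory = $1,731.60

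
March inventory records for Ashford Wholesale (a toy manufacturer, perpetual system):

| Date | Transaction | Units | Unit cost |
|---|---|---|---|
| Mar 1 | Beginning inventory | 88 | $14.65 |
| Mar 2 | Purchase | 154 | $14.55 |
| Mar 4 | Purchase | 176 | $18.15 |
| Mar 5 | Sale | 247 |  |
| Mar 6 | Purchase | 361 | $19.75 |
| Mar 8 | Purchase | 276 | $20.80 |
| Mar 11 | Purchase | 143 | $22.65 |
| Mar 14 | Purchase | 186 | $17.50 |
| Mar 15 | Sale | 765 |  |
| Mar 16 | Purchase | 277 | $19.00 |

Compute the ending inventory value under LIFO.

Mar 5, 247 sold [LIFO — newest first]: 176 @ $18.15 + 71 @ $14.55 = $4,227.45
Mar 15, 765 sold [LIFO — newest first]: 186 @ $17.50 + 143 @ $22.65 + 276 @ $20.80 + 160 @ $19.75 = $15,394.75
Total COGS = $4,227.45 + $15,394.75 = $19,622.20
Ending inventory: 88 @ $14.65 + 83 @ $14.55 + 201 @ $19.75 + 277 @ $19.00 = $11,729.60
Check: goods available $31,351.80 = COGS $19,622.20 + ending $11,729.60

Ending inventory = $11,729.60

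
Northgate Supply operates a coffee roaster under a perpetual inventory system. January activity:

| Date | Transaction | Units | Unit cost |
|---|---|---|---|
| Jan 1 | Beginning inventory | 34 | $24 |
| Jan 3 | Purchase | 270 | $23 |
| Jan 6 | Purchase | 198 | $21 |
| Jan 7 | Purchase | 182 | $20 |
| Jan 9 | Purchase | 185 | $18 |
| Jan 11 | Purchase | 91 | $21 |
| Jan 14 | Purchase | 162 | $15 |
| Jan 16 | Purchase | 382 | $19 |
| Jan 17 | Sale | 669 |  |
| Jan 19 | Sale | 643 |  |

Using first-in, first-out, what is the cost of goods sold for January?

COGS = $26,105

Jan 17, 669 sold [FIFO — oldest first]: 34 @ $24 + 270 @ $23 + 198 @ $21 + 167 @ $20 = $14,524
Jan 19, 643 sold [FIFO — oldest first]: 15 @ $20 + 185 @ $18 + 91 @ $21 + 162 @ $15 + 190 @ $19 = $11,581
Total COGS = $14,524 + $11,581 = $26,105
Ending inventory: 192 @ $19 = $3,648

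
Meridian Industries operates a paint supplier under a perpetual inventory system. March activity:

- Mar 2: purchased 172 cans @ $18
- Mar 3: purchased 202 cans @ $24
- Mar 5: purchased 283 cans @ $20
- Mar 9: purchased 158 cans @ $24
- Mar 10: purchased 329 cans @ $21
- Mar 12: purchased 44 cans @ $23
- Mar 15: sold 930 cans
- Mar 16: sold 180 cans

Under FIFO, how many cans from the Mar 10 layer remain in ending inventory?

Mar 15, 930 sold [FIFO — oldest first]: 172 @ $18 + 202 @ $24 + 283 @ $20 + 158 @ $24 + 115 @ $21 = $19,811
Mar 16, 180 sold [FIFO — oldest first]: 180 @ $21 = $3,780
Total COGS = $19,811 + $3,780 = $23,591
Ending inventory: 34 @ $21 + 44 @ $23 = $1,726

34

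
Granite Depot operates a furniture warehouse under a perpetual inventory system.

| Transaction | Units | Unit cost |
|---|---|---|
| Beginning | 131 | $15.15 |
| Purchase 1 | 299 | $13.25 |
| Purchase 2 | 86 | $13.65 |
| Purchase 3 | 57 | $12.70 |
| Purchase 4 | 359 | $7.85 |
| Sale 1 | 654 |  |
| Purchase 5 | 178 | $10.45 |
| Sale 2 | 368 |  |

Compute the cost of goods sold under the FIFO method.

Sale 1 (654) [FIFO — oldest first]: 131 @ $15.15 + 299 @ $13.25 + 86 @ $13.65 + 57 @ $12.70 + 81 @ $7.85 = $8,480.05
Sale 2 (368) [FIFO — oldest first]: 278 @ $7.85 + 90 @ $10.45 = $3,122.80
Total COGS = $8,480.05 + $3,122.80 = $11,602.85
Ending inventory: 88 @ $10.45 = $919.60
Check: goods available $12,522.45 = COGS $11,602.85 + ending $919.60

COGS = $11,602.85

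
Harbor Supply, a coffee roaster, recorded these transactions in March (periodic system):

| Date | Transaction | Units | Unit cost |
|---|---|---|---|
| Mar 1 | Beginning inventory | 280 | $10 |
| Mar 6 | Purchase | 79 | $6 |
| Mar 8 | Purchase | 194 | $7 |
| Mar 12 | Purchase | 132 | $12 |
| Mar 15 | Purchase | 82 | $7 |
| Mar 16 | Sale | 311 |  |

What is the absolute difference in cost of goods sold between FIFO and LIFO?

$149

FIFO COGS: 280 @ $10 + 31 @ $6 = $2,986
LIFO COGS: 82 @ $7 + 132 @ $12 + 97 @ $7 = $2,837
Difference = |$2,986 − $2,837| = $149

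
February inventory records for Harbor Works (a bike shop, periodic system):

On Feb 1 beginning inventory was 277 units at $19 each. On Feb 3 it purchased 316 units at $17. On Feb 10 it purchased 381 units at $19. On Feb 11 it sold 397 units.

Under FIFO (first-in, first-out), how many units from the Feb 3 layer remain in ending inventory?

Feb 11, 397 sold [FIFO — oldest first]: 277 @ $19 + 120 @ $17 = $7,303
Ending inventory: 196 @ $17 + 381 @ $19 = $10,571

196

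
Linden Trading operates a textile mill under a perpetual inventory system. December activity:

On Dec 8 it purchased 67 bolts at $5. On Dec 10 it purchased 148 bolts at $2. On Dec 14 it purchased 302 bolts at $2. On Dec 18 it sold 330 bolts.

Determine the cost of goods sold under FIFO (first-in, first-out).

COGS = $861

Dec 18, 330 sold [FIFO — oldest first]: 67 @ $5 + 148 @ $2 + 115 @ $2 = $861
Ending inventory: 187 @ $2 = $374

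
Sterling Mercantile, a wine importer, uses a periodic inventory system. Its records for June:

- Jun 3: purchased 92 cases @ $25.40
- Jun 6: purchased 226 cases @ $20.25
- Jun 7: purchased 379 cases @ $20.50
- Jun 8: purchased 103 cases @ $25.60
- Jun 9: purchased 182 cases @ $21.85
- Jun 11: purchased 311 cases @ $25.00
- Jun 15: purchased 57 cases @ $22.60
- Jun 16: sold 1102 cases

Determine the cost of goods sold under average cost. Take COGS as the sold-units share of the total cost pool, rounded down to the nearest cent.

Jun 16, sell 1102: 1102/1350 × $30,359.50 → $24,782.34
Ending inventory (cost pool remaining) = $5,577.16

COGS = $24,782.34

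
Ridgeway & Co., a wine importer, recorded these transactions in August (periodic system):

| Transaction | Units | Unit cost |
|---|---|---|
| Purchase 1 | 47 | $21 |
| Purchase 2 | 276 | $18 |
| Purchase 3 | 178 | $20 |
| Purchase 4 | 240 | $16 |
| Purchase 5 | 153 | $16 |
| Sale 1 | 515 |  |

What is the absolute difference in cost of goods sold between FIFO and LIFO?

FIFO COGS: 47 @ $21 + 276 @ $18 + 178 @ $20 + 14 @ $16 = $9,739
LIFO COGS: 153 @ $16 + 240 @ $16 + 122 @ $20 = $8,728
Difference = |$9,739 − $8,728| = $1,011

$1,011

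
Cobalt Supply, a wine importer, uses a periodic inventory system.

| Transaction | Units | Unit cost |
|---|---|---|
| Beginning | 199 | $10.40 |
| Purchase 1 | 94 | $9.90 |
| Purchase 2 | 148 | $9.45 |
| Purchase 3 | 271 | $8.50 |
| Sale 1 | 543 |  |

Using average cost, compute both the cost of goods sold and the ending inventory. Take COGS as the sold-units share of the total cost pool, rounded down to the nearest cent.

COGS = $5,111.44; ending inventory = $1,590.86

Sale 1, sell 543: 543/712 × $6,702.30 → $5,111.44
Ending inventory (cost pool remaining) = $1,590.86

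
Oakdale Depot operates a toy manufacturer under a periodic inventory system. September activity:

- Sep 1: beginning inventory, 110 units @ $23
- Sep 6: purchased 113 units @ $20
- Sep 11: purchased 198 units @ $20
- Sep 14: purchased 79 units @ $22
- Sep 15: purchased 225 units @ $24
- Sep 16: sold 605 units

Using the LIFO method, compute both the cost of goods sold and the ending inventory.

COGS = $13,158; ending inventory = $2,730

Sep 16, 605 sold [LIFO — newest first]: 225 @ $24 + 79 @ $22 + 198 @ $20 + 103 @ $20 = $13,158
Ending inventory: 110 @ $23 + 10 @ $20 = $2,730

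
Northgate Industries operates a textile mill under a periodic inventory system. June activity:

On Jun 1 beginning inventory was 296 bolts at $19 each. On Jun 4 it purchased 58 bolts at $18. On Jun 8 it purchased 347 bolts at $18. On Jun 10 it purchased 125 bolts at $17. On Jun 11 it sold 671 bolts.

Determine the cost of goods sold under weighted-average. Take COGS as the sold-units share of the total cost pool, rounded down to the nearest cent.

Jun 11, sell 671: 671/826 × $15,039.00 → $12,216.91
Ending inventory (cost pool remaining) = $2,822.09

COGS = $12,216.91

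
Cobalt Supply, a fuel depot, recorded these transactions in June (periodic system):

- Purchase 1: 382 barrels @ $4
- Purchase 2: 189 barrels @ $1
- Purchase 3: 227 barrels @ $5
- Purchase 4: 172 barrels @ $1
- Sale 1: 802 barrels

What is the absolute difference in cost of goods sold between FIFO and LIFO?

$504

FIFO COGS: 382 @ $4 + 189 @ $1 + 227 @ $5 + 4 @ $1 = $2,856
LIFO COGS: 172 @ $1 + 227 @ $5 + 189 @ $1 + 214 @ $4 = $2,352
Difference = |$2,856 − $2,352| = $504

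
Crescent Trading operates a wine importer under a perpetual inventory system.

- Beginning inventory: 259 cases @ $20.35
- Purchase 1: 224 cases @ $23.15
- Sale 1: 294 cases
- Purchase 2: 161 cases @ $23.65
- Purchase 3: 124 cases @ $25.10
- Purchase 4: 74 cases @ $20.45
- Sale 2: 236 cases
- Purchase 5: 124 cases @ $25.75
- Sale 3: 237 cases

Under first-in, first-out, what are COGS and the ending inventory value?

Sale 1 (294) [FIFO — oldest first]: 259 @ $20.35 + 35 @ $23.15 = $6,080.90
Sale 2 (236) [FIFO — oldest first]: 189 @ $23.15 + 47 @ $23.65 = $5,486.90
Sale 3 (237) [FIFO — oldest first]: 114 @ $23.65 + 123 @ $25.10 = $5,783.40
Total COGS = $6,080.90 + $5,486.90 + $5,783.40 = $17,351.20
Ending inventory: 1 @ $25.10 + 74 @ $20.45 + 124 @ $25.75 = $4,731.40

COGS = $17,351.20; ending inventory = $4,731.40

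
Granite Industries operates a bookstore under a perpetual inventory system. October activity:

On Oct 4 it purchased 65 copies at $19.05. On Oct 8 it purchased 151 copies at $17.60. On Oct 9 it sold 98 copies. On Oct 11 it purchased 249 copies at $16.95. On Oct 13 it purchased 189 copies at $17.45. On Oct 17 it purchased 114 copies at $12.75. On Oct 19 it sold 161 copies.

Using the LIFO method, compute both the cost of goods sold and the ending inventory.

COGS = $3,998.45; ending inventory = $8,869.50

Oct 9, 98 sold [LIFO — newest first]: 98 @ $17.60 = $1,724.80
Oct 19, 161 sold [LIFO — newest first]: 114 @ $12.75 + 47 @ $17.45 = $2,273.65
Total COGS = $1,724.80 + $2,273.65 = $3,998.45
Ending inventory: 65 @ $19.05 + 53 @ $17.60 + 249 @ $16.95 + 142 @ $17.45 = $8,869.50
Check: goods available $12,867.95 = COGS $3,998.45 + ending $8,869.50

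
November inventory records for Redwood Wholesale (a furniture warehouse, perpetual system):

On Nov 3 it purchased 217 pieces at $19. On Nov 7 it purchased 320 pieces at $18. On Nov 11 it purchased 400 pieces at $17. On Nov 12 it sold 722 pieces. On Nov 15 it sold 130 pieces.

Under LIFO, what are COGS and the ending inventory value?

COGS = $15,068; ending inventory = $1,615

Nov 12, 722 sold [LIFO — newest first]: 400 @ $17 + 320 @ $18 + 2 @ $19 = $12,598
Nov 15, 130 sold [LIFO — newest first]: 130 @ $19 = $2,470
Total COGS = $12,598 + $2,470 = $15,068
Ending inventory: 85 @ $19 = $1,615
Check: goods available $16,683 = COGS $15,068 + ending $1,615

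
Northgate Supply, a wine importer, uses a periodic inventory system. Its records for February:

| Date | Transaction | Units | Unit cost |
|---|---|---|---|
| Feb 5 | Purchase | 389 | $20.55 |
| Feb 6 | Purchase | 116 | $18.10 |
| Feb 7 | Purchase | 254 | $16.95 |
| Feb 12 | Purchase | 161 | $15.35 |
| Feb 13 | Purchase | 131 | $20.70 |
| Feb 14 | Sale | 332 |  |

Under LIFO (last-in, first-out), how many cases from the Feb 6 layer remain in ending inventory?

116

Feb 14, 332 sold [LIFO — newest first]: 131 @ $20.70 + 161 @ $15.35 + 40 @ $16.95 = $5,861.05
Ending inventory: 389 @ $20.55 + 116 @ $18.10 + 214 @ $16.95 = $13,720.85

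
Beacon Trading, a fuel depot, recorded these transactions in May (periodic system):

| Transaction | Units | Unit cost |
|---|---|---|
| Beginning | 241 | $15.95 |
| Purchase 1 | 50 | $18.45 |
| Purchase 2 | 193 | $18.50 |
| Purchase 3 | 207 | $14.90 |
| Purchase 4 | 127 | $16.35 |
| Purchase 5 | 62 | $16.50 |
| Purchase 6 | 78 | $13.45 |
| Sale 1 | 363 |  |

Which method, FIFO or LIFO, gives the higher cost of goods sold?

FIFO

FIFO COGS: 241 @ $15.95 + 50 @ $18.45 + 72 @ $18.50 = $6,098.45
LIFO COGS: 78 @ $13.45 + 62 @ $16.50 + 127 @ $16.35 + 96 @ $14.90 = $5,578.95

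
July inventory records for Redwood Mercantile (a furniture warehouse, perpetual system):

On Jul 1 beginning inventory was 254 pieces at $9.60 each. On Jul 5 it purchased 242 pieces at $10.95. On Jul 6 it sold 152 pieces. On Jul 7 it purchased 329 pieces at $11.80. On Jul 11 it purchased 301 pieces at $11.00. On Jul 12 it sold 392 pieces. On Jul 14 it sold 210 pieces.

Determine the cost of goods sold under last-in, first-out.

COGS = $8,527.20

Jul 6, 152 sold [LIFO — newest first]: 152 @ $10.95 = $1,664.40
Jul 12, 392 sold [LIFO — newest first]: 301 @ $11.00 + 91 @ $11.80 = $4,384.80
Jul 14, 210 sold [LIFO — newest first]: 210 @ $11.80 = $2,478.00
Total COGS = $1,664.40 + $4,384.80 + $2,478.00 = $8,527.20
Ending inventory: 254 @ $9.60 + 90 @ $10.95 + 28 @ $11.80 = $3,754.30
Check: goods available $12,281.50 = COGS $8,527.20 + ending $3,754.30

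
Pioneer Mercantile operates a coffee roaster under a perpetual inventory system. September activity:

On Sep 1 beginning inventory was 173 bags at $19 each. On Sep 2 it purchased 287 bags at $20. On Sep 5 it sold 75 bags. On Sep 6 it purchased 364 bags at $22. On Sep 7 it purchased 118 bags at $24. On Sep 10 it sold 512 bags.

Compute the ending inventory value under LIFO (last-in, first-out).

Ending inventory = $6,927

Sep 5, 75 sold [LIFO — newest first]: 75 @ $20 = $1,500
Sep 10, 512 sold [LIFO — newest first]: 118 @ $24 + 364 @ $22 + 30 @ $20 = $11,440
Total COGS = $1,500 + $11,440 = $12,940
Ending inventory: 173 @ $19 + 182 @ $20 = $6,927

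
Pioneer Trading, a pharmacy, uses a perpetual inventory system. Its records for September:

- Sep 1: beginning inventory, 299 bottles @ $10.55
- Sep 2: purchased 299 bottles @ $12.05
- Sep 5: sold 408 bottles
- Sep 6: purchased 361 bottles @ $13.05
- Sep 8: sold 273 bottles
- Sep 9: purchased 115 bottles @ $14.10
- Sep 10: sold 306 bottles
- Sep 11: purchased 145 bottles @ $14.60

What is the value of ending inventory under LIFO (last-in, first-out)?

Sep 5, 408 sold [LIFO — newest first]: 299 @ $12.05 + 109 @ $10.55 = $4,752.90
Sep 8, 273 sold [LIFO — newest first]: 273 @ $13.05 = $3,562.65
Sep 10, 306 sold [LIFO — newest first]: 115 @ $14.10 + 88 @ $13.05 + 103 @ $10.55 = $3,856.55
Total COGS = $4,752.90 + $3,562.65 + $3,856.55 = $12,172.10
Ending inventory: 87 @ $10.55 + 145 @ $14.60 = $3,034.85

Ending inventory = $3,034.85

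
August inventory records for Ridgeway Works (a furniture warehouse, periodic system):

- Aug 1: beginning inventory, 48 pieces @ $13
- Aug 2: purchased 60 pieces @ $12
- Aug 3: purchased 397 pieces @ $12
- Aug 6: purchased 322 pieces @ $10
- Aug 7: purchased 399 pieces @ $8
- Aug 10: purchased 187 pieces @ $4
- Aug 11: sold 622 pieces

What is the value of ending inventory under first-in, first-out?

Aug 11, 622 sold [FIFO — oldest first]: 48 @ $13 + 60 @ $12 + 397 @ $12 + 117 @ $10 = $7,278
Ending inventory: 205 @ $10 + 399 @ $8 + 187 @ $4 = $5,990
Check: goods available $13,268 = COGS $7,278 + ending $5,990

Ending inventory = $5,990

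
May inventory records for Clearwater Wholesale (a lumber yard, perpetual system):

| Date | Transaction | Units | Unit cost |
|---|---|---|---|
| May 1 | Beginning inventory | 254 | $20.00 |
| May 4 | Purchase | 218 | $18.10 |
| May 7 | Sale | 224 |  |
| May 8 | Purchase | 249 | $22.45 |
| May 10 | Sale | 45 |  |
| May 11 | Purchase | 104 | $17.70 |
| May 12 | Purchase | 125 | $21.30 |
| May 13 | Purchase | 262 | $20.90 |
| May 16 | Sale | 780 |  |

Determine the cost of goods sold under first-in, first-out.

COGS = $21,188.25

May 7, 224 sold [FIFO — oldest first]: 224 @ $20.00 = $4,480.00
May 10, 45 sold [FIFO — oldest first]: 30 @ $20.00 + 15 @ $18.10 = $871.50
May 16, 780 sold [FIFO — oldest first]: 203 @ $18.10 + 249 @ $22.45 + 104 @ $17.70 + 125 @ $21.30 + 99 @ $20.90 = $15,836.75
Total COGS = $4,480.00 + $871.50 + $15,836.75 = $21,188.25
Ending inventory: 163 @ $20.90 = $3,406.70
Check: goods available $24,594.95 = COGS $21,188.25 + ending $3,406.70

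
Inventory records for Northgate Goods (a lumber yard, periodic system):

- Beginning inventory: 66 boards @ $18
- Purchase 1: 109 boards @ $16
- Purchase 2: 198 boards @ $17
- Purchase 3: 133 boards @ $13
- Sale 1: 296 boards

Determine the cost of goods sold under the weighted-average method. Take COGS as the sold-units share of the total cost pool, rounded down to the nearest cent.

COGS = $4,695.63

Sale 1, sell 296: 296/506 × $8,027.00 → $4,695.63
Ending inventory (cost pool remaining) = $3,331.37
Check: goods available $8,027.00 = COGS $4,695.63 + ending $3,331.37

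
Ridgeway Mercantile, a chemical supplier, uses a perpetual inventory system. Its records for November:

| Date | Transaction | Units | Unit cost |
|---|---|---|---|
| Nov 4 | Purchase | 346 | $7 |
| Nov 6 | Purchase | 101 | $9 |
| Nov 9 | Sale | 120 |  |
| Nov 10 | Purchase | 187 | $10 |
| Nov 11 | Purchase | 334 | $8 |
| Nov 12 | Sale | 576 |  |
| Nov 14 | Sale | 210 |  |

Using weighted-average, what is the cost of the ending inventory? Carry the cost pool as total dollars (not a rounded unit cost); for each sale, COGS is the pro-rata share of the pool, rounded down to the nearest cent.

Ending inventory = $510.25

After Nov 4: 346 on hand, pool $2,422.00 (≈ $7.0000 each)
After Nov 6: 447 on hand, pool $3,331.00 (≈ $7.4519 each)
Nov 9, sell 120: 120/447 × $3,331.00 → $894.22
After Nov 10: 514 on hand, pool $4,306.78 (≈ $8.3789 each)
After Nov 11: 848 on hand, pool $6,978.78 (≈ $8.2297 each)
Nov 12, sell 576: 576/848 × $6,978.78 → $4,740.30
Nov 14, sell 210: 210/272 × $2,238.48 → $1,728.23
Total COGS = $894.22 + $4,740.30 + $1,728.23 = $7,362.75
Ending inventory (cost pool remaining) = $510.25
Check: goods available $7,873.00 = COGS $7,362.75 + ending $510.25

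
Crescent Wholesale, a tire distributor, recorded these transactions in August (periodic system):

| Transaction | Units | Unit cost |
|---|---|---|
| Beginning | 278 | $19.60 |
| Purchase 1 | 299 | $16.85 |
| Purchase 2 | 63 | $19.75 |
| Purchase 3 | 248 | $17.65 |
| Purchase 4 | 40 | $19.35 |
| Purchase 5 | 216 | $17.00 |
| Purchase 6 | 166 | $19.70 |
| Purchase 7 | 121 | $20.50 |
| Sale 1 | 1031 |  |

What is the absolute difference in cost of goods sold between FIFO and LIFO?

$167.20

FIFO COGS: 278 @ $19.60 + 299 @ $16.85 + 63 @ $19.75 + 248 @ $17.65 + 40 @ $19.35 + 103 @ $17.00 = $18,633.40
LIFO COGS: 121 @ $20.50 + 166 @ $19.70 + 216 @ $17.00 + 40 @ $19.35 + 248 @ $17.65 + 63 @ $19.75 + 177 @ $16.85 = $18,800.60
Difference = |$18,633.40 − $18,800.60| = $167.20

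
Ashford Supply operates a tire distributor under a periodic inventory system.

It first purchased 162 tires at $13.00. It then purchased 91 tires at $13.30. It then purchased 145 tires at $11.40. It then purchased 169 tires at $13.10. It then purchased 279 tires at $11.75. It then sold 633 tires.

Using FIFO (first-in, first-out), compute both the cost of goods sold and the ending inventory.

COGS = $7,958.70; ending inventory = $2,502.75

Sale 1 (633) [FIFO — oldest first]: 162 @ $13.00 + 91 @ $13.30 + 145 @ $11.40 + 169 @ $13.10 + 66 @ $11.75 = $7,958.70
Ending inventory: 213 @ $11.75 = $2,502.75
Check: goods available $10,461.45 = COGS $7,958.70 + ending $2,502.75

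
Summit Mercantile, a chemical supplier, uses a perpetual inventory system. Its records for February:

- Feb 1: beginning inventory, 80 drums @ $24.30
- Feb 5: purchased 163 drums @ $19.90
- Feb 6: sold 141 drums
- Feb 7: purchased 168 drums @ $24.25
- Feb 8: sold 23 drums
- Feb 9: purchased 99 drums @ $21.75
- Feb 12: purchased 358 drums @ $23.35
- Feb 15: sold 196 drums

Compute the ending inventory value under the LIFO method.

Feb 6, 141 sold [LIFO — newest first]: 141 @ $19.90 = $2,805.90
Feb 8, 23 sold [LIFO — newest first]: 23 @ $24.25 = $557.75
Feb 15, 196 sold [LIFO — newest first]: 196 @ $23.35 = $4,576.60
Total COGS = $2,805.90 + $557.75 + $4,576.60 = $7,940.25
Ending inventory: 80 @ $24.30 + 22 @ $19.90 + 145 @ $24.25 + 99 @ $21.75 + 162 @ $23.35 = $11,834.00

Ending inventory = $11,834.00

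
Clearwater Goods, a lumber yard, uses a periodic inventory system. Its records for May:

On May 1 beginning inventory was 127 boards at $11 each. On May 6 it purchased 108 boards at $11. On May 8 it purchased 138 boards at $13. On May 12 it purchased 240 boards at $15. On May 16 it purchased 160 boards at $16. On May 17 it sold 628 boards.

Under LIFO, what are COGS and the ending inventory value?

May 17, 628 sold [LIFO — newest first]: 160 @ $16 + 240 @ $15 + 138 @ $13 + 90 @ $11 = $8,944
Ending inventory: 127 @ $11 + 18 @ $11 = $1,595

COGS = $8,944; ending inventory = $1,595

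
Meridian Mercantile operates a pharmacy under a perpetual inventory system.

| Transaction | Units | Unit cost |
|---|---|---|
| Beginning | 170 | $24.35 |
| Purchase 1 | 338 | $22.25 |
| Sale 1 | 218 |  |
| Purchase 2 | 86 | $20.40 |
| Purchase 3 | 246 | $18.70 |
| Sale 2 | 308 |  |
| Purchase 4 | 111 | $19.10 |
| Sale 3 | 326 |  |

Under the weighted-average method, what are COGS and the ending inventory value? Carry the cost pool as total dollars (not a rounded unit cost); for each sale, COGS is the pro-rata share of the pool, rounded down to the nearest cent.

COGS = $18,110.83; ending inventory = $2,023.87

After Beginning: 170 on hand, pool $4,139.50 (≈ $24.3500 each)
After Purchase 1: 508 on hand, pool $11,660.00 (≈ $22.9528 each)
Sale 1, sell 218: 218/508 × $11,660.00 → $5,003.70
After Purchase 2: 376 on hand, pool $8,410.70 (≈ $22.3689 each)
After Purchase 3: 622 on hand, pool $13,010.90 (≈ $20.9178 each)
Sale 2, sell 308: 308/622 × $13,010.90 → $6,442.69
After Purchase 4: 425 on hand, pool $8,688.31 (≈ $20.4431 each)
Sale 3, sell 326: 326/425 × $8,688.31 → $6,664.44
Total COGS = $5,003.70 + $6,442.69 + $6,664.44 = $18,110.83
Ending inventory (cost pool remaining) = $2,023.87
Check: goods available $20,134.70 = COGS $18,110.83 + ending $2,023.87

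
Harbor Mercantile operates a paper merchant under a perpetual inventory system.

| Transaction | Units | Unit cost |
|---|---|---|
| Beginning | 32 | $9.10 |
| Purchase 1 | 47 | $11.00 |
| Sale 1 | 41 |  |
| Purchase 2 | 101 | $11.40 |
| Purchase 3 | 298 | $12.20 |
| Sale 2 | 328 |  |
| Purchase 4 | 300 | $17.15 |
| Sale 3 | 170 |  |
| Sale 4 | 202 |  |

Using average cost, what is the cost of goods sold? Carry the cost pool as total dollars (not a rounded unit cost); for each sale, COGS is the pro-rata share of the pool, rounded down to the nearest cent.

After Beginning: 32 on hand, pool $291.20 (≈ $9.1000 each)
After Purchase 1: 79 on hand, pool $808.20 (≈ $10.2304 each)
Sale 1, sell 41: 41/79 × $808.20 → $419.44
After Purchase 2: 139 on hand, pool $1,540.16 (≈ $11.0803 each)
After Purchase 3: 437 on hand, pool $5,175.76 (≈ $11.8438 each)
Sale 2, sell 328: 328/437 × $5,175.76 → $3,884.78
After Purchase 4: 409 on hand, pool $6,435.98 (≈ $15.7359 each)
Sale 3, sell 170: 170/409 × $6,435.98 → $2,675.10
Sale 4, sell 202: 202/239 × $3,760.88 → $3,178.65
Total COGS = $419.44 + $3,884.78 + $2,675.10 + $3,178.65 = $10,157.97
Ending inventory (cost pool remaining) = $582.23

COGS = $10,157.97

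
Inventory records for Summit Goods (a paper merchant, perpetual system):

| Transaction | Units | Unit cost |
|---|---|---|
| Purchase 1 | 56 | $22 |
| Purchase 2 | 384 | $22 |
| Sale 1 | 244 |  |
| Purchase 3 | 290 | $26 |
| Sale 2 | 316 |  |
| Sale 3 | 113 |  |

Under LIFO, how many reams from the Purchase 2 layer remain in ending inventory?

1

Sale 1 (244) [LIFO — newest first]: 244 @ $22 = $5,368
Sale 2 (316) [LIFO — newest first]: 290 @ $26 + 26 @ $22 = $8,112
Sale 3 (113) [LIFO — newest first]: 113 @ $22 = $2,486
Total COGS = $5,368 + $8,112 + $2,486 = $15,966
Ending inventory: 56 @ $22 + 1 @ $22 = $1,254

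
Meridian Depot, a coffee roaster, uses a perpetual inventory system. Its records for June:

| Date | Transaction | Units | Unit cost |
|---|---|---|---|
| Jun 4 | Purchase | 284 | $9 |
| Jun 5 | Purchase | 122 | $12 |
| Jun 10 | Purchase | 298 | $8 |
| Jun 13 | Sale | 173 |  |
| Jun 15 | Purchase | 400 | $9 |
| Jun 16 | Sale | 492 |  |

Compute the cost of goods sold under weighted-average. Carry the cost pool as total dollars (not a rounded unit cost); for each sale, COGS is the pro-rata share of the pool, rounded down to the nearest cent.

COGS = $6,028.81

After Jun 4: 284 on hand, pool $2,556.00 (≈ $9.0000 each)
After Jun 5: 406 on hand, pool $4,020.00 (≈ $9.9015 each)
After Jun 10: 704 on hand, pool $6,404.00 (≈ $9.0966 each)
Jun 13, sell 173: 173/704 × $6,404.00 → $1,573.71
After Jun 15: 931 on hand, pool $8,430.29 (≈ $9.0551 each)
Jun 16, sell 492: 492/931 × $8,430.29 → $4,455.10
Total COGS = $1,573.71 + $4,455.10 = $6,028.81
Ending inventory (cost pool remaining) = $3,975.19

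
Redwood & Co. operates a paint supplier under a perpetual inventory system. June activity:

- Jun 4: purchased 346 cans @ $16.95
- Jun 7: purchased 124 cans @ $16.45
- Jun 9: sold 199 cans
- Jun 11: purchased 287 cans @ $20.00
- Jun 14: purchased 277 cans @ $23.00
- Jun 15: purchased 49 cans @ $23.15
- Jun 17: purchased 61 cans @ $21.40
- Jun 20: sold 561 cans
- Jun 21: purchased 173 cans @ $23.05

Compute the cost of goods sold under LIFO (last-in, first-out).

COGS = $15,601.80

Jun 9, 199 sold [LIFO — newest first]: 124 @ $16.45 + 75 @ $16.95 = $3,311.05
Jun 20, 561 sold [LIFO — newest first]: 61 @ $21.40 + 49 @ $23.15 + 277 @ $23.00 + 174 @ $20.00 = $12,290.75
Total COGS = $3,311.05 + $12,290.75 = $15,601.80
Ending inventory: 271 @ $16.95 + 113 @ $20.00 + 173 @ $23.05 = $10,841.10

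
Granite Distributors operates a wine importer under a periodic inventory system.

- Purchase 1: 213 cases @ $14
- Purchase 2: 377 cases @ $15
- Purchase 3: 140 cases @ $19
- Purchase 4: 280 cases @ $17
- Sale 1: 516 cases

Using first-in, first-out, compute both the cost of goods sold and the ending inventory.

COGS = $7,527; ending inventory = $8,530

Sale 1 (516) [FIFO — oldest first]: 213 @ $14 + 303 @ $15 = $7,527
Ending inventory: 74 @ $15 + 140 @ $19 + 280 @ $17 = $8,530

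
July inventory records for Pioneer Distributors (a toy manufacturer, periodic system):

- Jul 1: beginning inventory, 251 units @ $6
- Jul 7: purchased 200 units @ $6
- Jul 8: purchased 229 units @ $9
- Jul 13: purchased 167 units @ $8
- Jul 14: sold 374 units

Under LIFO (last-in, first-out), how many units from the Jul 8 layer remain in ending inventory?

22

Jul 14, 374 sold [LIFO — newest first]: 167 @ $8 + 207 @ $9 = $3,199
Ending inventory: 251 @ $6 + 200 @ $6 + 22 @ $9 = $2,904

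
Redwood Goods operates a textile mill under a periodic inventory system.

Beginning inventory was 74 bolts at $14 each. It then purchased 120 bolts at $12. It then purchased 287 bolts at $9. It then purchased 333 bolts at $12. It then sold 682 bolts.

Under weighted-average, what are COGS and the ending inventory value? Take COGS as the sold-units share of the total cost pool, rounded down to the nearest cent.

COGS = $7,586.62; ending inventory = $1,468.38

Sale 1, sell 682: 682/814 × $9,055.00 → $7,586.62
Ending inventory (cost pool remaining) = $1,468.38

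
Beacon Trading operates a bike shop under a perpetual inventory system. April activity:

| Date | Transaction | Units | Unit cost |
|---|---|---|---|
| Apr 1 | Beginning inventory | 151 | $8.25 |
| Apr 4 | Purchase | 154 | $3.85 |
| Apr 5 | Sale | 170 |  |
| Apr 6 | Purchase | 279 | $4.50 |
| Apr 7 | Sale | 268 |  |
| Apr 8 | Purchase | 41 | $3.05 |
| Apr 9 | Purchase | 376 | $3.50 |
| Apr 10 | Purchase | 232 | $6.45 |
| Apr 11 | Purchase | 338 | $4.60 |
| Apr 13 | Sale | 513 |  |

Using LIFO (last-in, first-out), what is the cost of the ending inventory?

Apr 5, 170 sold [LIFO — newest first]: 154 @ $3.85 + 16 @ $8.25 = $724.90
Apr 7, 268 sold [LIFO — newest first]: 268 @ $4.50 = $1,206.00
Apr 13, 513 sold [LIFO — newest first]: 338 @ $4.60 + 175 @ $6.45 = $2,683.55
Total COGS = $724.90 + $1,206.00 + $2,683.55 = $4,614.45
Ending inventory: 135 @ $8.25 + 11 @ $4.50 + 41 @ $3.05 + 376 @ $3.50 + 57 @ $6.45 = $2,971.95

Ending inventory = $2,971.95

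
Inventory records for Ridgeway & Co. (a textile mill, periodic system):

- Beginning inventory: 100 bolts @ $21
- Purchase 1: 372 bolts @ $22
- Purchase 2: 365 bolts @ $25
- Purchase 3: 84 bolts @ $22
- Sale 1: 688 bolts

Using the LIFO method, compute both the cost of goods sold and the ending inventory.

Sale 1 (688) [LIFO — newest first]: 84 @ $22 + 365 @ $25 + 239 @ $22 = $16,231
Ending inventory: 100 @ $21 + 133 @ $22 = $5,026
Check: goods available $21,257 = COGS $16,231 + ending $5,026

COGS = $16,231; ending inventory = $5,026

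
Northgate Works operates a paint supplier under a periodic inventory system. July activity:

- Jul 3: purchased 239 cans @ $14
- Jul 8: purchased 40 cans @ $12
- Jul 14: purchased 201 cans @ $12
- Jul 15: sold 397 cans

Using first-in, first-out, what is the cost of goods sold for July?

COGS = $5,242

Jul 15, 397 sold [FIFO — oldest first]: 239 @ $14 + 40 @ $12 + 118 @ $12 = $5,242
Ending inventory: 83 @ $12 = $996
Check: goods available $6,238 = COGS $5,242 + ending $996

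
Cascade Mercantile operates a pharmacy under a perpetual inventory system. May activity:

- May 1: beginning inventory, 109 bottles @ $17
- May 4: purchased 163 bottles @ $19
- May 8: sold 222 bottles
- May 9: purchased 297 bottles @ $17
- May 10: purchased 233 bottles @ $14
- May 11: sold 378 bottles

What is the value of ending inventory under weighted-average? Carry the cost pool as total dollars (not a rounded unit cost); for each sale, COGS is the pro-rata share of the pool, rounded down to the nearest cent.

Ending inventory = $3,211.43

After May 1: 109 on hand, pool $1,853.00 (≈ $17.0000 each)
After May 4: 272 on hand, pool $4,950.00 (≈ $18.1985 each)
May 8, sell 222: 222/272 × $4,950.00 → $4,040.07
After May 9: 347 on hand, pool $5,958.93 (≈ $17.1727 each)
After May 10: 580 on hand, pool $9,220.93 (≈ $15.8982 each)
May 11, sell 378: 378/580 × $9,220.93 → $6,009.50
Total COGS = $4,040.07 + $6,009.50 = $10,049.57
Ending inventory (cost pool remaining) = $3,211.43
Check: goods available $13,261.00 = COGS $10,049.57 + ending $3,211.43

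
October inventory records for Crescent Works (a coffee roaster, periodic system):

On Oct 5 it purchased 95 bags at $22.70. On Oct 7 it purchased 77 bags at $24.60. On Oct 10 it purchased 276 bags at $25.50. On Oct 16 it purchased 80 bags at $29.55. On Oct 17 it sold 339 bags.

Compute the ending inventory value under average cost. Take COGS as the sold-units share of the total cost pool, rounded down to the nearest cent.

Ending inventory = $4,815.46

Oct 17, sell 339: 339/528 × $13,452.70 → $8,637.24
Ending inventory (cost pool remaining) = $4,815.46
Check: goods available $13,452.70 = COGS $8,637.24 + ending $4,815.46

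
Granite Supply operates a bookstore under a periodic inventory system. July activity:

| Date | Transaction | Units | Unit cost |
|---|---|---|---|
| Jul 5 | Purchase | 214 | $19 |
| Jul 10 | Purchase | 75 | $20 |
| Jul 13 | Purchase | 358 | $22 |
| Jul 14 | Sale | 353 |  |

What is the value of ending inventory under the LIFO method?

Jul 14, 353 sold [LIFO — newest first]: 353 @ $22 = $7,766
Ending inventory: 214 @ $19 + 75 @ $20 + 5 @ $22 = $5,676

Ending inventory = $5,676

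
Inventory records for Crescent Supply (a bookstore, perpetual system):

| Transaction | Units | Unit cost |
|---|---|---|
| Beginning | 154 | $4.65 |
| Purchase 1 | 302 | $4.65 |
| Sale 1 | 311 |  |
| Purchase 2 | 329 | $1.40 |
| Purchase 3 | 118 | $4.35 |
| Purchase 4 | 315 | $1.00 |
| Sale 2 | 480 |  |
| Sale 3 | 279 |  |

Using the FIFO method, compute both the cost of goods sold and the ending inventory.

COGS = $3,261.30; ending inventory = $148.00

Sale 1 (311) [FIFO — oldest first]: 154 @ $4.65 + 157 @ $4.65 = $1,446.15
Sale 2 (480) [FIFO — oldest first]: 145 @ $4.65 + 329 @ $1.40 + 6 @ $4.35 = $1,160.95
Sale 3 (279) [FIFO — oldest first]: 112 @ $4.35 + 167 @ $1.00 = $654.20
Total COGS = $1,446.15 + $1,160.95 + $654.20 = $3,261.30
Ending inventory: 148 @ $1.00 = $148.00
Check: goods available $3,409.30 = COGS $3,261.30 + ending $148.00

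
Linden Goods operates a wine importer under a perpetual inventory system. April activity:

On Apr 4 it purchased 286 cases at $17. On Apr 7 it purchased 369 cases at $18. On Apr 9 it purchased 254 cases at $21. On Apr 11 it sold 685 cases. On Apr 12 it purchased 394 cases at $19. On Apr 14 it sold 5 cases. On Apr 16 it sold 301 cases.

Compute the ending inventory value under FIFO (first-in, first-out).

Ending inventory = $5,928

Apr 11, 685 sold [FIFO — oldest first]: 286 @ $17 + 369 @ $18 + 30 @ $21 = $12,134
Apr 14, 5 sold [FIFO — oldest first]: 5 @ $21 = $105
Apr 16, 301 sold [FIFO — oldest first]: 219 @ $21 + 82 @ $19 = $6,157
Total COGS = $12,134 + $105 + $6,157 = $18,396
Ending inventory: 312 @ $19 = $5,928
Check: goods available $24,324 = COGS $18,396 + ending $5,928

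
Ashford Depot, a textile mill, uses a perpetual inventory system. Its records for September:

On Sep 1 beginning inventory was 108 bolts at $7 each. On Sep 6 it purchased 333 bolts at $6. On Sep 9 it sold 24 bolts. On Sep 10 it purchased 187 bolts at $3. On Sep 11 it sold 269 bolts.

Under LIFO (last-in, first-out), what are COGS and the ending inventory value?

COGS = $1,197; ending inventory = $2,118

Sep 9, 24 sold [LIFO — newest first]: 24 @ $6 = $144
Sep 11, 269 sold [LIFO — newest first]: 187 @ $3 + 82 @ $6 = $1,053
Total COGS = $144 + $1,053 = $1,197
Ending inventory: 108 @ $7 + 227 @ $6 = $2,118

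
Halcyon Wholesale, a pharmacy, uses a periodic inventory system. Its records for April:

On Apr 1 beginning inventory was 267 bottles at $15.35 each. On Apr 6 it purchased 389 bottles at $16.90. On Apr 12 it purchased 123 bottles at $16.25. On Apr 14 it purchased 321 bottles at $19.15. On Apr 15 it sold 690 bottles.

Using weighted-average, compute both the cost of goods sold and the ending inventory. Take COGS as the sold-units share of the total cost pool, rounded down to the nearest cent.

Apr 15, sell 690: 690/1100 × $18,818.45 → $11,804.30
Ending inventory (cost pool remaining) = $7,014.15

COGS = $11,804.30; ending inventory = $7,014.15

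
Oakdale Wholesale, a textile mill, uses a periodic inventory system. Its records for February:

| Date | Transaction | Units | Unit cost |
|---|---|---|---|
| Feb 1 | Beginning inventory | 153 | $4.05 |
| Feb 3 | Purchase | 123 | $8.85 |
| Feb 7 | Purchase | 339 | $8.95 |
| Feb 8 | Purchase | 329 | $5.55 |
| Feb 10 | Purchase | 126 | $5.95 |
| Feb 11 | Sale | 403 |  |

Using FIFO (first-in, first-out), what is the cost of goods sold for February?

COGS = $2,844.85

Feb 11, 403 sold [FIFO — oldest first]: 153 @ $4.05 + 123 @ $8.85 + 127 @ $8.95 = $2,844.85
Ending inventory: 212 @ $8.95 + 329 @ $5.55 + 126 @ $5.95 = $4,473.05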